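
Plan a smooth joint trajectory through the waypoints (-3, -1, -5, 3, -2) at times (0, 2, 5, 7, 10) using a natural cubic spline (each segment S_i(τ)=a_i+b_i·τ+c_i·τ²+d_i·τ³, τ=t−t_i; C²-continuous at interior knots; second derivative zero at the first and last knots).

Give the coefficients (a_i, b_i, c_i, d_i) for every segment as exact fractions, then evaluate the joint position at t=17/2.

  seg 0: a=-3 b=853/435 c=0 d=-209/870
  seg 1: a=-1 b=-401/435 c=-209/145 d=1702/3915
  seg 2: a=-5 b=943/435 c=215/87 d=-451/580
  seg 3: a=3 b=1184/435 c=-1909/870 d=1909/7830
S(17/2) = 6887/2320

Δ: Δ0=1, Δ1=-4/3, Δ2=4, Δ3=-5/3
row 1: diag=10, rhs=-14; c'=3/10, d'=-7/5
row 2: denom=10−3·3/10=91/10; d'=(32−3·-7/5)/(91/10)=362/91
row 3: denom=10−2·20/91=870/91; d'=(-34−2·362/91)/(870/91)=-1909/435
back: M3=-1909/435
back: M2=362/91−20/91·-1909/435=430/87
back: M1=-7/5−3/10·430/87=-418/145
M: M0=0, M1=-418/145, M2=430/87, M3=-1909/435, M4=0
seg 0: a=-3, c=M0/2=0, d=(M1−M0)/(6·2)=-209/870, b=Δ0−h0·(2M0+M1)/6=853/435
seg 1: a=-1, c=M1/2=-209/145, d=(M2−M1)/(6·3)=1702/3915, b=Δ1−h1·(2M1+M2)/6=-401/435
seg 2: a=-5, c=M2/2=215/87, d=(M3−M2)/(6·2)=-451/580, b=Δ2−h2·(2M2+M3)/6=943/435
seg 3: a=3, c=M3/2=-1909/870, d=(M4−M3)/(6·3)=1909/7830, b=Δ3−h3·(2M3+M4)/6=1184/435
t_q=17/2 → seg 3, τ=3/2; S=3+1184/435·τ+-1909/870·τ²+1909/7830·τ³=6887/2320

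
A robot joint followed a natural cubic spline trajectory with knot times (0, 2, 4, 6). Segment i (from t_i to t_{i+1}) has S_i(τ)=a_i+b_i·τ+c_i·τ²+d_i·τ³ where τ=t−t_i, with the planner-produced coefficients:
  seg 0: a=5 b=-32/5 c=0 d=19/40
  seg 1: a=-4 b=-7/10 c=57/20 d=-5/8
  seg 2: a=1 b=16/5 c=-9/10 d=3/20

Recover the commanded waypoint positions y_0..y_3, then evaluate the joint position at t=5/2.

y_0 = S_0(0) = a_0 = 5
y_1 = S_1(0) = a_1 = -4
y_2 = S_2(0) = a_2 = 1
y_3 = S_2(2) = 5
t_q=5/2 is in segment 1 (τ=1/2); S_1(τ)=-1189/320

y_0=5 y_1=-4 y_2=1 y_3=5
S(5/2) = -1189/320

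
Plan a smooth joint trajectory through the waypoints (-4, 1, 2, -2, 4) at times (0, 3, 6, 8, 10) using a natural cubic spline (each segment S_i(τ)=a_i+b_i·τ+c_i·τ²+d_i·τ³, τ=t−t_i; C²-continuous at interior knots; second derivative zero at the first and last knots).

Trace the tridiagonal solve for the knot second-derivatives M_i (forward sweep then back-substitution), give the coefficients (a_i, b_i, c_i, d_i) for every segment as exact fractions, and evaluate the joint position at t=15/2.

  seg 0: a=-4 b=241/140 c=0 d=-23/3780
  seg 1: a=1 b=109/70 c=-23/420 d=-89/756
  seg 2: a=2 b=-39/20 c=-39/35 d=61/112
  seg 3: a=-2 b=9/70 c=603/280 d=-201/560
S(15/2) = -7141/4480

Δ: Δ0=5/3, Δ1=1/3, Δ2=-2, Δ3=3
row 1: diag=12, rhs=-8; c'=1/4, d'=-2/3
row 2: denom=10−3·1/4=37/4; d'=(-14−3·-2/3)/(37/4)=-48/37
row 3: denom=8−2·8/37=280/37; d'=(30−2·-48/37)/(280/37)=603/140
back: M3=603/140
back: M2=-48/37−8/37·603/140=-78/35
back: M1=-2/3−1/4·-78/35=-23/210
M: M0=0, M1=-23/210, M2=-78/35, M3=603/140, M4=0
seg 0: a=-4, c=M0/2=0, d=(M1−M0)/(6·3)=-23/3780, b=Δ0−h0·(2M0+M1)/6=241/140
seg 1: a=1, c=M1/2=-23/420, d=(M2−M1)/(6·3)=-89/756, b=Δ1−h1·(2M1+M2)/6=109/70
seg 2: a=2, c=M2/2=-39/35, d=(M3−M2)/(6·2)=61/112, b=Δ2−h2·(2M2+M3)/6=-39/20
seg 3: a=-2, c=M3/2=603/280, d=(M4−M3)/(6·2)=-201/560, b=Δ3−h3·(2M3+M4)/6=9/70
t_q=15/2 → seg 2, τ=3/2; S=2+-39/20·τ+-39/35·τ²+61/112·τ³=-7141/4480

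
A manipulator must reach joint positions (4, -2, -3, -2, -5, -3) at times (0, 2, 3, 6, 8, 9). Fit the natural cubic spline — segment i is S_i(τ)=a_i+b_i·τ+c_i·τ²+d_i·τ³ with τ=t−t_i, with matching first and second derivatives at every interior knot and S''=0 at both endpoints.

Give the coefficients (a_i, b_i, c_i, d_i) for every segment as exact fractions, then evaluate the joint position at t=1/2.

  seg 0: a=4 b=-6182/1731 c=0 d=989/6924
  seg 1: a=-2 b=-3215/1731 c=989/1154 d=1/3462
  seg 2: a=-3 b=-493/3462 c=495/577 d=-269/1154
  seg 3: a=-2 b=-2231/1731 c=-1431/1154 d=7855/13848
  seg 4: a=-5 b=1931/3462 c=4993/2308 d=-4993/6924
S(1/2) = 41215/18464

Δ: Δ0=-3, Δ1=-1, Δ2=1/3, Δ3=-3/2, Δ4=2
row 1: diag=6, rhs=12; c'=1/6, d'=2
row 2: denom=8−1·1/6=47/6; d'=(8−1·2)/(47/6)=36/47
row 3: denom=10−3·18/47=416/47; d'=(-11−3·36/47)/(416/47)=-625/416
row 4: denom=6−2·47/208=577/104; d'=(21−2·-625/416)/(577/104)=4993/1154
back: M4=4993/1154
back: M3=-625/416−47/208·4993/1154=-1431/577
back: M2=36/47−18/47·-1431/577=990/577
back: M1=2−1/6·990/577=989/577
M: M0=0, M1=989/577, M2=990/577, M3=-1431/577, M4=4993/1154, M5=0
seg 0: a=4, c=M0/2=0, d=(M1−M0)/(6·2)=989/6924, b=Δ0−h0·(2M0+M1)/6=-6182/1731
seg 1: a=-2, c=M1/2=989/1154, d=(M2−M1)/(6·1)=1/3462, b=Δ1−h1·(2M1+M2)/6=-3215/1731
seg 2: a=-3, c=M2/2=495/577, d=(M3−M2)/(6·3)=-269/1154, b=Δ2−h2·(2M2+M3)/6=-493/3462
seg 3: a=-2, c=M3/2=-1431/1154, d=(M4−M3)/(6·2)=7855/13848, b=Δ3−h3·(2M3+M4)/6=-2231/1731
seg 4: a=-5, c=M4/2=4993/2308, d=(M5−M4)/(6·1)=-4993/6924, b=Δ4−h4·(2M4+M5)/6=1931/3462
t_q=1/2 → seg 0, τ=1/2; S=4+-6182/1731·τ+0·τ²+989/6924·τ³=41215/18464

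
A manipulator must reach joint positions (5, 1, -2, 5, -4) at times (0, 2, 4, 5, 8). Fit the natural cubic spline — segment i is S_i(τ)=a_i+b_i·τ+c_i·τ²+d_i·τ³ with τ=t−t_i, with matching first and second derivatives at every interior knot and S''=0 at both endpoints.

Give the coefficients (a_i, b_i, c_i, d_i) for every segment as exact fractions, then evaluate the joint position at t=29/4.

  seg 0: a=5 b=-423/344 c=0 d=-265/1376
  seg 1: a=1 b=-609/172 c=-795/688 d=1497/1376
  seg 2: a=-2 b=1683/344 c=231/43 d=-1123/344
  seg 3: a=5 b=1005/172 c=-1521/344 d=169/344
S(29/4) = 29917/22016

Δ: Δ0=-2, Δ1=-3/2, Δ2=7, Δ3=-3
row 1: diag=8, rhs=3; c'=1/4, d'=3/8
row 2: denom=6−2·1/4=11/2; d'=(51−2·3/8)/(11/2)=201/22
row 3: denom=8−1·2/11=86/11; d'=(-60−1·201/22)/(86/11)=-1521/172
back: M3=-1521/172
back: M2=201/22−2/11·-1521/172=462/43
back: M1=3/8−1/4·462/43=-795/344
M: M0=0, M1=-795/344, M2=462/43, M3=-1521/172, M4=0
seg 0: a=5, c=M0/2=0, d=(M1−M0)/(6·2)=-265/1376, b=Δ0−h0·(2M0+M1)/6=-423/344
seg 1: a=1, c=M1/2=-795/688, d=(M2−M1)/(6·2)=1497/1376, b=Δ1−h1·(2M1+M2)/6=-609/172
seg 2: a=-2, c=M2/2=231/43, d=(M3−M2)/(6·1)=-1123/344, b=Δ2−h2·(2M2+M3)/6=1683/344
seg 3: a=5, c=M3/2=-1521/344, d=(M4−M3)/(6·3)=169/344, b=Δ3−h3·(2M3+M4)/6=1005/172
t_q=29/4 → seg 3, τ=9/4; S=5+1005/172·τ+-1521/344·τ²+169/344·τ³=29917/22016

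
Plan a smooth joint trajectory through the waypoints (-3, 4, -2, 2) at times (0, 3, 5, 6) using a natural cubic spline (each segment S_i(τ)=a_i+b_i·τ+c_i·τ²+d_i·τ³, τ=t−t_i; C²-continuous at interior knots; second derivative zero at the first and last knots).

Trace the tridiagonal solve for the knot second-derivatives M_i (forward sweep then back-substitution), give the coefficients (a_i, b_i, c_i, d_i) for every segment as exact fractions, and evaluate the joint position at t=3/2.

  seg 0: a=-3 b=403/84 c=0 d=-23/84
  seg 1: a=4 b=-109/42 c=-69/28 d=95/84
  seg 2: a=-2 b=47/42 c=121/28 d=-121/84
S(3/2) = 733/224

Δ: Δ0=7/3, Δ1=-3, Δ2=4
row 1: diag=10, rhs=-32; c'=1/5, d'=-16/5
row 2: denom=6−2·1/5=28/5; d'=(42−2·-16/5)/(28/5)=121/14
back: M2=121/14
back: M1=-16/5−1/5·121/14=-69/14
M: M0=0, M1=-69/14, M2=121/14, M3=0
seg 0: a=-3, c=M0/2=0, d=(M1−M0)/(6·3)=-23/84, b=Δ0−h0·(2M0+M1)/6=403/84
seg 1: a=4, c=M1/2=-69/28, d=(M2−M1)/(6·2)=95/84, b=Δ1−h1·(2M1+M2)/6=-109/42
seg 2: a=-2, c=M2/2=121/28, d=(M3−M2)/(6·1)=-121/84, b=Δ2−h2·(2M2+M3)/6=47/42
t_q=3/2 → seg 0, τ=3/2; S=-3+403/84·τ+0·τ²+-23/84·τ³=733/224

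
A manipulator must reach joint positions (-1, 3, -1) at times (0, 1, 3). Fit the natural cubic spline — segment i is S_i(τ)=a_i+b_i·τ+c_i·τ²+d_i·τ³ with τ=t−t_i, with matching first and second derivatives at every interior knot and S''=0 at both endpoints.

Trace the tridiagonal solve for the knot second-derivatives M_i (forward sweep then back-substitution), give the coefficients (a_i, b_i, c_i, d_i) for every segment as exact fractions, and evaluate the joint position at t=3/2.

Δ: Δ0=4, Δ1=-2
row 1: diag=6, rhs=-36; c'=1/3, d'=-6
back: M1=-6
M: M0=0, M1=-6, M2=0
seg 0: a=-1, c=M0/2=0, d=(M1−M0)/(6·1)=-1, b=Δ0−h0·(2M0+M1)/6=5
seg 1: a=3, c=M1/2=-3, d=(M2−M1)/(6·2)=1/2, b=Δ1−h1·(2M1+M2)/6=2
t_q=3/2 → seg 1, τ=1/2; S=3+2·τ+-3·τ²+1/2·τ³=53/16

  seg 0: a=-1 b=5 c=0 d=-1
  seg 1: a=3 b=2 c=-3 d=1/2
S(3/2) = 53/16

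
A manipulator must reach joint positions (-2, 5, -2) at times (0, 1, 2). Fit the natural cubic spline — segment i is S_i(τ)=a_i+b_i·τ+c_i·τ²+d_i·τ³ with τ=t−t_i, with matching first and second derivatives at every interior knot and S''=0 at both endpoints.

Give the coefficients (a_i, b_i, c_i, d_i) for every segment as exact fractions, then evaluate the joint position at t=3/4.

Δ: Δ0=7, Δ1=-7
row 1: diag=4, rhs=-84; c'=1/4, d'=-21
back: M1=-21
M: M0=0, M1=-21, M2=0
seg 0: a=-2, c=M0/2=0, d=(M1−M0)/(6·1)=-7/2, b=Δ0−h0·(2M0+M1)/6=21/2
seg 1: a=5, c=M1/2=-21/2, d=(M2−M1)/(6·1)=7/2, b=Δ1−h1·(2M1+M2)/6=0
t_q=3/4 → seg 0, τ=3/4; S=-2+21/2·τ+0·τ²+-7/2·τ³=563/128

  seg 0: a=-2 b=21/2 c=0 d=-7/2
  seg 1: a=5 b=0 c=-21/2 d=7/2
S(3/4) = 563/128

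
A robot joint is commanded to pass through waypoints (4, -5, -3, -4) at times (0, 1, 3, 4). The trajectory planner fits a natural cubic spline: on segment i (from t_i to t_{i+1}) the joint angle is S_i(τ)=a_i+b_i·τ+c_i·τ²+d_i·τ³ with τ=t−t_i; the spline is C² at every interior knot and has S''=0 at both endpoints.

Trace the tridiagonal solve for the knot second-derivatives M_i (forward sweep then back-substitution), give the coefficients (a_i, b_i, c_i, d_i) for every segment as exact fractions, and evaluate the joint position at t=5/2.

Δ: Δ0=-9, Δ1=1, Δ2=-1
row 1: diag=6, rhs=60; c'=1/3, d'=10
row 2: denom=6−2·1/3=16/3; d'=(-12−2·10)/(16/3)=-6
back: M2=-6
back: M1=10−1/3·-6=12
M: M0=0, M1=12, M2=-6, M3=0
seg 0: a=4, c=M0/2=0, d=(M1−M0)/(6·1)=2, b=Δ0−h0·(2M0+M1)/6=-11
seg 1: a=-5, c=M1/2=6, d=(M2−M1)/(6·2)=-3/2, b=Δ1−h1·(2M1+M2)/6=-5
seg 2: a=-3, c=M2/2=-3, d=(M3−M2)/(6·1)=1, b=Δ2−h2·(2M2+M3)/6=1
t_q=5/2 → seg 1, τ=3/2; S=-5+-5·τ+6·τ²+-3/2·τ³=-65/16

  seg 0: a=4 b=-11 c=0 d=2
  seg 1: a=-5 b=-5 c=6 d=-3/2
  seg 2: a=-3 b=1 c=-3 d=1
S(5/2) = -65/16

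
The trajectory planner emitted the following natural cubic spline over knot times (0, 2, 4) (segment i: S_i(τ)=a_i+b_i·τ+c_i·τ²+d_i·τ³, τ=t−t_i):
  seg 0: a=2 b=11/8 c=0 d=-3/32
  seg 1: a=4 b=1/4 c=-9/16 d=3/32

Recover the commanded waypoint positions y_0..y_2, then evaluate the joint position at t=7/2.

y_0 = S_0(0) = a_0 = 2
y_1 = S_1(0) = a_1 = 4
y_2 = S_1(2) = 3
t_q=7/2 is in segment 1 (τ=3/2); S_1(τ)=877/256

y_0=2 y_1=4 y_2=3
S(7/2) = 877/256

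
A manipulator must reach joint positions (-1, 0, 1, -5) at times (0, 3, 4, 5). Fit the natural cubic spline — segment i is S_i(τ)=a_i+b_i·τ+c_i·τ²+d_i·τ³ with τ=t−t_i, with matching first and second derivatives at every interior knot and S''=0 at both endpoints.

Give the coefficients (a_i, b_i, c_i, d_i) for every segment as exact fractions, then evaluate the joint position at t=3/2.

  seg 0: a=-1 b=-56/93 c=0 d=29/279
  seg 1: a=0 b=205/93 c=29/31 d=-199/93
  seg 2: a=1 b=-218/93 c=-170/31 d=170/93
S(3/2) = -385/248

Δ: Δ0=1/3, Δ1=1, Δ2=-6
row 1: diag=8, rhs=4; c'=1/8, d'=1/2
row 2: denom=4−1·1/8=31/8; d'=(-42−1·1/2)/(31/8)=-340/31
back: M2=-340/31
back: M1=1/2−1/8·-340/31=58/31
M: M0=0, M1=58/31, M2=-340/31, M3=0
seg 0: a=-1, c=M0/2=0, d=(M1−M0)/(6·3)=29/279, b=Δ0−h0·(2M0+M1)/6=-56/93
seg 1: a=0, c=M1/2=29/31, d=(M2−M1)/(6·1)=-199/93, b=Δ1−h1·(2M1+M2)/6=205/93
seg 2: a=1, c=M2/2=-170/31, d=(M3−M2)/(6·1)=170/93, b=Δ2−h2·(2M2+M3)/6=-218/93
t_q=3/2 → seg 0, τ=3/2; S=-1+-56/93·τ+0·τ²+29/279·τ³=-385/248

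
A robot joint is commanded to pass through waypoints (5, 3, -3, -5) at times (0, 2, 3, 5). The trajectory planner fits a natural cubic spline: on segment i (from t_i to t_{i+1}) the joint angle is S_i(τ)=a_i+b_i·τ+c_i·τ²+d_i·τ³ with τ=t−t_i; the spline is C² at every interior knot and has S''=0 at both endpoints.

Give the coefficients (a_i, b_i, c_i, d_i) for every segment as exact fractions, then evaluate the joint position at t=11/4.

  seg 0: a=5 b=1 c=0 d=-1/2
  seg 1: a=3 b=-5 c=-3 d=2
  seg 2: a=-3 b=-5 c=3 d=-1/2
S(11/4) = -51/32

Δ: Δ0=-1, Δ1=-6, Δ2=-1
row 1: diag=6, rhs=-30; c'=1/6, d'=-5
row 2: denom=6−1·1/6=35/6; d'=(30−1·-5)/(35/6)=6
back: M2=6
back: M1=-5−1/6·6=-6
M: M0=0, M1=-6, M2=6, M3=0
seg 0: a=5, c=M0/2=0, d=(M1−M0)/(6·2)=-1/2, b=Δ0−h0·(2M0+M1)/6=1
seg 1: a=3, c=M1/2=-3, d=(M2−M1)/(6·1)=2, b=Δ1−h1·(2M1+M2)/6=-5
seg 2: a=-3, c=M2/2=3, d=(M3−M2)/(6·2)=-1/2, b=Δ2−h2·(2M2+M3)/6=-5
t_q=11/4 → seg 1, τ=3/4; S=3+-5·τ+-3·τ²+2·τ³=-51/32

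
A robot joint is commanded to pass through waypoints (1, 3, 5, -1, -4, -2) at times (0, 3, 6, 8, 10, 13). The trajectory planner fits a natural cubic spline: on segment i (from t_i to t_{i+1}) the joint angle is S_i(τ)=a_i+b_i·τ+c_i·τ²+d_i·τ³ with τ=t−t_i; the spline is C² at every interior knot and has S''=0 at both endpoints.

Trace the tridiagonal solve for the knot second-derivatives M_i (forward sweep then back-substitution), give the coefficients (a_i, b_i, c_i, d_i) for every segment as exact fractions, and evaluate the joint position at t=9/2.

  seg 0: a=1 b=217/663 c=0 d=25/663
  seg 1: a=3 b=892/663 c=75/221 d=-125/663
  seg 2: a=5 b=-1133/663 c=-300/221 d=236/663
  seg 3: a=-1 b=-1901/663 c=172/221 d=-251/5304
  seg 4: a=-4 b=-427/1326 c=437/884 d=-437/7956
S(9/2) = 9097/1768

Δ: Δ0=2/3, Δ1=2/3, Δ2=-3, Δ3=-3/2, Δ4=2/3
row 1: diag=12, rhs=0; c'=1/4, d'=0
row 2: denom=10−3·1/4=37/4; d'=(-22−3·0)/(37/4)=-88/37
row 3: denom=8−2·8/37=280/37; d'=(9−2·-88/37)/(280/37)=509/280
row 4: denom=10−2·37/140=663/70; d'=(13−2·509/280)/(663/70)=437/442
back: M4=437/442
back: M3=509/280−37/140·437/442=344/221
back: M2=-88/37−8/37·344/221=-600/221
back: M1=0−1/4·-600/221=150/221
M: M0=0, M1=150/221, M2=-600/221, M3=344/221, M4=437/442, M5=0
seg 0: a=1, c=M0/2=0, d=(M1−M0)/(6·3)=25/663, b=Δ0−h0·(2M0+M1)/6=217/663
seg 1: a=3, c=M1/2=75/221, d=(M2−M1)/(6·3)=-125/663, b=Δ1−h1·(2M1+M2)/6=892/663
seg 2: a=5, c=M2/2=-300/221, d=(M3−M2)/(6·2)=236/663, b=Δ2−h2·(2M2+M3)/6=-1133/663
seg 3: a=-1, c=M3/2=172/221, d=(M4−M3)/(6·2)=-251/5304, b=Δ3−h3·(2M3+M4)/6=-1901/663
seg 4: a=-4, c=M4/2=437/884, d=(M5−M4)/(6·3)=-437/7956, b=Δ4−h4·(2M4+M5)/6=-427/1326
t_q=9/2 → seg 1, τ=3/2; S=3+892/663·τ+75/221·τ²+-125/663·τ³=9097/1768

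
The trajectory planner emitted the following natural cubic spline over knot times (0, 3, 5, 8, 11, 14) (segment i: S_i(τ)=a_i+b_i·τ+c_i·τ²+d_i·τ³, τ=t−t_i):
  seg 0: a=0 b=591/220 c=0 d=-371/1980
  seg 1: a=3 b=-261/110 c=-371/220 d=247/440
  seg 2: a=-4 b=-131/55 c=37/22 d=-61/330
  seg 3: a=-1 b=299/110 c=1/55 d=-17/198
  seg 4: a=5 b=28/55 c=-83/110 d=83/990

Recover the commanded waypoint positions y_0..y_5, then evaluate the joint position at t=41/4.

y_0 = S_0(0) = a_0 = 0
y_1 = S_1(0) = a_1 = 3
y_2 = S_2(0) = a_2 = -4
y_3 = S_3(0) = a_3 = -1
y_4 = S_4(0) = a_4 = 5
y_5 = S_4(3) = 2
t_q=41/4 is in segment 3 (τ=9/4); S_3(τ)=29779/7040

y_0=0 y_1=3 y_2=-4 y_3=-1 y_4=5 y_5=2
S(41/4) = 29779/7040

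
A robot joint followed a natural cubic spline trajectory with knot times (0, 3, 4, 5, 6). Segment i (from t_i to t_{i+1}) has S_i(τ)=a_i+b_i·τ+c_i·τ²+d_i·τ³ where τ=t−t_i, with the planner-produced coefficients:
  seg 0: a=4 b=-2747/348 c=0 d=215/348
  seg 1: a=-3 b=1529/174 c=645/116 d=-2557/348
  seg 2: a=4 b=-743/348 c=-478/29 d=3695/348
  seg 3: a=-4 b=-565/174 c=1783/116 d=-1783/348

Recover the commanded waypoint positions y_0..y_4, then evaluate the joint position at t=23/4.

y_0 = S_0(0) = a_0 = 4
y_1 = S_1(0) = a_1 = -3
y_2 = S_2(0) = a_2 = 4
y_3 = S_3(0) = a_3 = -4
y_4 = S_3(1) = 3
t_q=23/4 is in segment 3 (τ=3/4); S_3(τ)=365/7424

y_0=4 y_1=-3 y_2=4 y_3=-4 y_4=3
S(23/4) = 365/7424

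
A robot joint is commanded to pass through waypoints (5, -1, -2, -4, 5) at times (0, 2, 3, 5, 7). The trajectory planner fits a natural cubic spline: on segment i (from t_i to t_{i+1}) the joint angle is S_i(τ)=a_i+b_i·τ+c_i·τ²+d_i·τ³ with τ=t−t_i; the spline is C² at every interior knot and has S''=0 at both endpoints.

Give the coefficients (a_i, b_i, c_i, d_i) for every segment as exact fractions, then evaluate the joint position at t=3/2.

Δ: Δ0=-3, Δ1=-1, Δ2=-1, Δ3=9/2
row 1: diag=6, rhs=12; c'=1/6, d'=2
row 2: denom=6−1·1/6=35/6; d'=(0−1·2)/(35/6)=-12/35
row 3: denom=8−2·12/35=256/35; d'=(33−2·-12/35)/(256/35)=1179/256
back: M3=1179/256
back: M2=-12/35−12/35·1179/256=-123/64
back: M1=2−1/6·-123/64=297/128
M: M0=0, M1=297/128, M2=-123/64, M3=1179/256, M4=0
seg 0: a=5, c=M0/2=0, d=(M1−M0)/(6·2)=99/512, b=Δ0−h0·(2M0+M1)/6=-483/128
seg 1: a=-1, c=M1/2=297/256, d=(M2−M1)/(6·1)=-181/256, b=Δ1−h1·(2M1+M2)/6=-93/64
seg 2: a=-2, c=M2/2=-123/128, d=(M3−M2)/(6·2)=557/1024, b=Δ2−h2·(2M2+M3)/6=-321/256
seg 3: a=-4, c=M3/2=1179/512, d=(M4−M3)/(6·2)=-393/1024, b=Δ3−h3·(2M3+M4)/6=183/128
t_q=3/2 → seg 0, τ=3/2; S=5+-483/128·τ+0·τ²+99/512·τ³=-31/4096

  seg 0: a=5 b=-483/128 c=0 d=99/512
  seg 1: a=-1 b=-93/64 c=297/256 d=-181/256
  seg 2: a=-2 b=-321/256 c=-123/128 d=557/1024
  seg 3: a=-4 b=183/128 c=1179/512 d=-393/1024
S(3/2) = -31/4096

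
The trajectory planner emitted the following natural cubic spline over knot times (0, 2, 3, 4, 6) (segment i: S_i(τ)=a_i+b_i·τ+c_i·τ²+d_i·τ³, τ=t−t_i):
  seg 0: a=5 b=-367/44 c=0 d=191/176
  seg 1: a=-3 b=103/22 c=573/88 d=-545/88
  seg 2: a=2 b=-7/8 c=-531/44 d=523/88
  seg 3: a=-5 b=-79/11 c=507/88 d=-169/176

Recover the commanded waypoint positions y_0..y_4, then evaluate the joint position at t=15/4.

y_0=5 y_1=-3 y_2=2 y_3=-5 y_4=-4
S(15/4) = -16543/5632

y_0 = S_0(0) = a_0 = 5
y_1 = S_1(0) = a_1 = -3
y_2 = S_2(0) = a_2 = 2
y_3 = S_3(0) = a_3 = -5
y_4 = S_3(2) = -4
t_q=15/4 is in segment 2 (τ=3/4); S_2(τ)=-16543/5632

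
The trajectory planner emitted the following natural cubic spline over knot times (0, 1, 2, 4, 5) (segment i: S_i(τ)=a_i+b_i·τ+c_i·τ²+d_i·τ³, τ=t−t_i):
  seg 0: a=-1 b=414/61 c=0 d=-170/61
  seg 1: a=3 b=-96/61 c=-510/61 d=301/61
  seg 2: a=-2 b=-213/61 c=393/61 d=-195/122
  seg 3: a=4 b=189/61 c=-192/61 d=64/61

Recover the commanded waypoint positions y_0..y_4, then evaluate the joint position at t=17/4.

y_0 = S_0(0) = a_0 = -1
y_1 = S_1(0) = a_1 = 3
y_2 = S_2(0) = a_2 = -2
y_3 = S_3(0) = a_3 = 4
y_4 = S_3(1) = 5
t_q=17/4 is in segment 3 (τ=1/4); S_3(τ)=1121/244

y_0=-1 y_1=3 y_2=-2 y_3=4 y_4=5
S(17/4) = 1121/244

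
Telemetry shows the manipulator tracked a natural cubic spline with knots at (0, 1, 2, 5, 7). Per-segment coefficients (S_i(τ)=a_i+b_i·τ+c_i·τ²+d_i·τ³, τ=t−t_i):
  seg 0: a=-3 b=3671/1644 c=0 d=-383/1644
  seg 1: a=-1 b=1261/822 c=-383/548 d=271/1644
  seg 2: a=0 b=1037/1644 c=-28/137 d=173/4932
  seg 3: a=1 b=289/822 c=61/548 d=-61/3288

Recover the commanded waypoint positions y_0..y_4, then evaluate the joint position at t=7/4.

y_0=-3 y_1=-1 y_2=0 y_3=1 y_4=2
S(7/4) = -6069/35072

y_0 = S_0(0) = a_0 = -3
y_1 = S_1(0) = a_1 = -1
y_2 = S_2(0) = a_2 = 0
y_3 = S_3(0) = a_3 = 1
y_4 = S_3(2) = 2
t_q=7/4 is in segment 1 (τ=3/4); S_1(τ)=-6069/35072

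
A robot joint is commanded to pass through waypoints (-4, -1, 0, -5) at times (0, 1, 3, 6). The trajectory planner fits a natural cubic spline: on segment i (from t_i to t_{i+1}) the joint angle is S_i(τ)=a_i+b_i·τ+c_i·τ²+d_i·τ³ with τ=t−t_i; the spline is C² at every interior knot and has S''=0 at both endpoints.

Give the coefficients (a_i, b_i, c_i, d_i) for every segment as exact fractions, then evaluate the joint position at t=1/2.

Δ: Δ0=3, Δ1=1/2, Δ2=-5/3
row 1: diag=6, rhs=-15; c'=1/3, d'=-5/2
row 2: denom=10−2·1/3=28/3; d'=(-13−2·-5/2)/(28/3)=-6/7
back: M2=-6/7
back: M1=-5/2−1/3·-6/7=-31/14
M: M0=0, M1=-31/14, M2=-6/7, M3=0
seg 0: a=-4, c=M0/2=0, d=(M1−M0)/(6·1)=-31/84, b=Δ0−h0·(2M0+M1)/6=283/84
seg 1: a=-1, c=M1/2=-31/28, d=(M2−M1)/(6·2)=19/168, b=Δ1−h1·(2M1+M2)/6=95/42
seg 2: a=0, c=M2/2=-3/7, d=(M3−M2)/(6·3)=1/21, b=Δ2−h2·(2M2+M3)/6=-17/21
t_q=1/2 → seg 0, τ=1/2; S=-4+283/84·τ+0·τ²+-31/84·τ³=-529/224

  seg 0: a=-4 b=283/84 c=0 d=-31/84
  seg 1: a=-1 b=95/42 c=-31/28 d=19/168
  seg 2: a=0 b=-17/21 c=-3/7 d=1/21
S(1/2) = -529/224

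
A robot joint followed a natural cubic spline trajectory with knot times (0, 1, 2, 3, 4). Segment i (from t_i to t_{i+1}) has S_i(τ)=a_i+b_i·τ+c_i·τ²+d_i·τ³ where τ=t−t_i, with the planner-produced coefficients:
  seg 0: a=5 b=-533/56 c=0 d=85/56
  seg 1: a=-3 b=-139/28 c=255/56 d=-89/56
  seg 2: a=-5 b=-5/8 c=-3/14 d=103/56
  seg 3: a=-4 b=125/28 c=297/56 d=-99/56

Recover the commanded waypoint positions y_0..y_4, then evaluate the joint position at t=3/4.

y_0=5 y_1=-3 y_2=-5 y_3=-4 y_4=4
S(3/4) = -767/512

y_0 = S_0(0) = a_0 = 5
y_1 = S_1(0) = a_1 = -3
y_2 = S_2(0) = a_2 = -5
y_3 = S_3(0) = a_3 = -4
y_4 = S_3(1) = 4
t_q=3/4 is in segment 0 (τ=3/4); S_0(τ)=-767/512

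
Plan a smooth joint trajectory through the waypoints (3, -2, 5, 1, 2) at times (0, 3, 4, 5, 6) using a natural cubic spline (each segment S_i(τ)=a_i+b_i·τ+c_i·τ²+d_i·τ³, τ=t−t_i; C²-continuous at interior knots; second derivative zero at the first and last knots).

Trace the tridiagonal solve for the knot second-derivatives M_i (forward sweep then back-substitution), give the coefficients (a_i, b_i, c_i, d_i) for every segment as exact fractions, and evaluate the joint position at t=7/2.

  seg 0: a=3 b=-2191/348 c=0 d=179/348
  seg 1: a=-2 b=1321/174 c=537/116 d=-1817/348
  seg 2: a=5 b=413/348 c=-320/29 d=2035/348
  seg 3: a=1 b=-581/174 c=755/116 d=-755/348
S(7/2) = 2135/928

Δ: Δ0=-5/3, Δ1=7, Δ2=-4, Δ3=1
row 1: diag=8, rhs=52; c'=1/8, d'=13/2
row 2: denom=4−1·1/8=31/8; d'=(-66−1·13/2)/(31/8)=-580/31
row 3: denom=4−1·8/31=116/31; d'=(30−1·-580/31)/(116/31)=755/58
back: M3=755/58
back: M2=-580/31−8/31·755/58=-640/29
back: M1=13/2−1/8·-640/29=537/58
M: M0=0, M1=537/58, M2=-640/29, M3=755/58, M4=0
seg 0: a=3, c=M0/2=0, d=(M1−M0)/(6·3)=179/348, b=Δ0−h0·(2M0+M1)/6=-2191/348
seg 1: a=-2, c=M1/2=537/116, d=(M2−M1)/(6·1)=-1817/348, b=Δ1−h1·(2M1+M2)/6=1321/174
seg 2: a=5, c=M2/2=-320/29, d=(M3−M2)/(6·1)=2035/348, b=Δ2−h2·(2M2+M3)/6=413/348
seg 3: a=1, c=M3/2=755/116, d=(M4−M3)/(6·1)=-755/348, b=Δ3−h3·(2M3+M4)/6=-581/174
t_q=7/2 → seg 1, τ=1/2; S=-2+1321/174·τ+537/116·τ²+-1817/348·τ³=2135/928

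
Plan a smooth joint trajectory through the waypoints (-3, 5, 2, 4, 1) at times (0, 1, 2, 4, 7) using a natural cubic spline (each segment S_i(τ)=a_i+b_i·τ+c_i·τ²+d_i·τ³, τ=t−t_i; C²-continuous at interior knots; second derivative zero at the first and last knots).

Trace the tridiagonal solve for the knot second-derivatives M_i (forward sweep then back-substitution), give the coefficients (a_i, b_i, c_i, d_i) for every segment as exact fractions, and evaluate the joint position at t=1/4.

  seg 0: a=-3 b=1186/107 c=0 d=-330/107
  seg 1: a=5 b=196/107 c=-990/107 d=473/107
  seg 2: a=2 b=-365/107 c=429/107 d=-193/214
  seg 3: a=4 b=193/107 c=-150/107 d=50/321
S(1/4) = -949/3424

Δ: Δ0=8, Δ1=-3, Δ2=1, Δ3=-1
row 1: diag=4, rhs=-66; c'=1/4, d'=-33/2
row 2: denom=6−1·1/4=23/4; d'=(24−1·-33/2)/(23/4)=162/23
row 3: denom=10−2·8/23=214/23; d'=(-12−2·162/23)/(214/23)=-300/107
back: M3=-300/107
back: M2=162/23−8/23·-300/107=858/107
back: M1=-33/2−1/4·858/107=-1980/107
M: M0=0, M1=-1980/107, M2=858/107, M3=-300/107, M4=0
seg 0: a=-3, c=M0/2=0, d=(M1−M0)/(6·1)=-330/107, b=Δ0−h0·(2M0+M1)/6=1186/107
seg 1: a=5, c=M1/2=-990/107, d=(M2−M1)/(6·1)=473/107, b=Δ1−h1·(2M1+M2)/6=196/107
seg 2: a=2, c=M2/2=429/107, d=(M3−M2)/(6·2)=-193/214, b=Δ2−h2·(2M2+M3)/6=-365/107
seg 3: a=4, c=M3/2=-150/107, d=(M4−M3)/(6·3)=50/321, b=Δ3−h3·(2M3+M4)/6=193/107
t_q=1/4 → seg 0, τ=1/4; S=-3+1186/107·τ+0·τ²+-330/107·τ³=-949/3424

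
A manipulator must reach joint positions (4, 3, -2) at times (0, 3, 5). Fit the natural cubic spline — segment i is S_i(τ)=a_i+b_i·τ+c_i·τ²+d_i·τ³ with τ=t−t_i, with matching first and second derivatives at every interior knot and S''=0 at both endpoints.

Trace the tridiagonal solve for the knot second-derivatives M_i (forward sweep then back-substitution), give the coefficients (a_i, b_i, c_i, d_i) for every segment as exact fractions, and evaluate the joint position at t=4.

Δ: Δ0=-1/3, Δ1=-5/2
row 1: diag=10, rhs=-13; c'=1/5, d'=-13/10
back: M1=-13/10
M: M0=0, M1=-13/10, M2=0
seg 0: a=4, c=M0/2=0, d=(M1−M0)/(6·3)=-13/180, b=Δ0−h0·(2M0+M1)/6=19/60
seg 1: a=3, c=M1/2=-13/20, d=(M2−M1)/(6·2)=13/120, b=Δ1−h1·(2M1+M2)/6=-49/30
t_q=4 → seg 1, τ=1; S=3+-49/30·τ+-13/20·τ²+13/120·τ³=33/40

  seg 0: a=4 b=19/60 c=0 d=-13/180
  seg 1: a=3 b=-49/30 c=-13/20 d=13/120
S(4) = 33/40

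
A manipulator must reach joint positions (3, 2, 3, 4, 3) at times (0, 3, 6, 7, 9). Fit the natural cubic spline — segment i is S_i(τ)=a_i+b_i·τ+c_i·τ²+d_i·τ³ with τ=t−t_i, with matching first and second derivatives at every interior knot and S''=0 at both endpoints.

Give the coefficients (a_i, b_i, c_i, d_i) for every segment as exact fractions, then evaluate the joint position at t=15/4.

Δ: Δ0=-1/3, Δ1=1/3, Δ2=1, Δ3=-1/2
row 1: diag=12, rhs=4; c'=1/4, d'=1/3
row 2: denom=8−3·1/4=29/4; d'=(4−3·1/3)/(29/4)=12/29
row 3: denom=6−1·4/29=170/29; d'=(-9−1·12/29)/(170/29)=-273/170
back: M3=-273/170
back: M2=12/29−4/29·-273/170=54/85
back: M1=1/3−1/4·54/85=89/510
M: M0=0, M1=89/510, M2=54/85, M3=-273/170, M4=0
seg 0: a=3, c=M0/2=0, d=(M1−M0)/(6·3)=89/9180, b=Δ0−h0·(2M0+M1)/6=-143/340
seg 1: a=2, c=M1/2=89/1020, d=(M2−M1)/(6·3)=47/1836, b=Δ1−h1·(2M1+M2)/6=-27/170
seg 2: a=3, c=M2/2=27/85, d=(M3−M2)/(6·1)=-127/340, b=Δ2−h2·(2M2+M3)/6=359/340
seg 3: a=4, c=M3/2=-273/340, d=(M4−M3)/(6·2)=91/680, b=Δ3−h3·(2M3+M4)/6=97/170
t_q=15/4 → seg 1, τ=3/4; S=2+-27/170·τ+89/1020·τ²+47/1836·τ³=42231/21760

  seg 0: a=3 b=-143/340 c=0 d=89/9180
  seg 1: a=2 b=-27/170 c=89/1020 d=47/1836
  seg 2: a=3 b=359/340 c=27/85 d=-127/340
  seg 3: a=4 b=97/170 c=-273/340 d=91/680
S(15/4) = 42231/21760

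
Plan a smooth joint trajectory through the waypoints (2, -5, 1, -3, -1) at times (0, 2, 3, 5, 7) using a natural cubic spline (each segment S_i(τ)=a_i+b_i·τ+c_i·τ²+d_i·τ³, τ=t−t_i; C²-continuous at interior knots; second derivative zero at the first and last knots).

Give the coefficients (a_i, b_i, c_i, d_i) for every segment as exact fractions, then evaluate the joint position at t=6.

  seg 0: a=2 b=-117/16 c=0 d=61/64
  seg 1: a=-5 b=33/8 c=183/32 d=-123/32
  seg 2: a=1 b=129/32 c=-93/16 d=179/128
  seg 3: a=-3 b=-39/16 c=165/64 d=-55/128
S(6) = -421/128

Δ: Δ0=-7/2, Δ1=6, Δ2=-2, Δ3=1
row 1: diag=6, rhs=57; c'=1/6, d'=19/2
row 2: denom=6−1·1/6=35/6; d'=(-48−1·19/2)/(35/6)=-69/7
row 3: denom=8−2·12/35=256/35; d'=(18−2·-69/7)/(256/35)=165/32
back: M3=165/32
back: M2=-69/7−12/35·165/32=-93/8
back: M1=19/2−1/6·-93/8=183/16
M: M0=0, M1=183/16, M2=-93/8, M3=165/32, M4=0
seg 0: a=2, c=M0/2=0, d=(M1−M0)/(6·2)=61/64, b=Δ0−h0·(2M0+M1)/6=-117/16
seg 1: a=-5, c=M1/2=183/32, d=(M2−M1)/(6·1)=-123/32, b=Δ1−h1·(2M1+M2)/6=33/8
seg 2: a=1, c=M2/2=-93/16, d=(M3−M2)/(6·2)=179/128, b=Δ2−h2·(2M2+M3)/6=129/32
seg 3: a=-3, c=M3/2=165/64, d=(M4−M3)/(6·2)=-55/128, b=Δ3−h3·(2M3+M4)/6=-39/16
t_q=6 → seg 3, τ=1; S=-3+-39/16·τ+165/64·τ²+-55/128·τ³=-421/128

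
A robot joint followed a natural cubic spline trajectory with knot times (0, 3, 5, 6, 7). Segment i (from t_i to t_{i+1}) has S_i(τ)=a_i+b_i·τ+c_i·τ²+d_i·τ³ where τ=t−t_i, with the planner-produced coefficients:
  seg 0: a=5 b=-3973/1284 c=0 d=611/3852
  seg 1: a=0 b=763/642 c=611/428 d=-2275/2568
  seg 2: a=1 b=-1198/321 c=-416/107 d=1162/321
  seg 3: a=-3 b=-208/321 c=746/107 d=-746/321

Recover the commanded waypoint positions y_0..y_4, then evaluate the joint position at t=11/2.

y_0 = S_0(0) = a_0 = 5
y_1 = S_1(0) = a_1 = 0
y_2 = S_2(0) = a_2 = 1
y_3 = S_3(0) = a_3 = -3
y_4 = S_3(1) = 1
t_q=11/2 is in segment 2 (τ=1/2); S_2(τ)=-593/428

y_0=5 y_1=0 y_2=1 y_3=-3 y_4=1
S(11/2) = -593/428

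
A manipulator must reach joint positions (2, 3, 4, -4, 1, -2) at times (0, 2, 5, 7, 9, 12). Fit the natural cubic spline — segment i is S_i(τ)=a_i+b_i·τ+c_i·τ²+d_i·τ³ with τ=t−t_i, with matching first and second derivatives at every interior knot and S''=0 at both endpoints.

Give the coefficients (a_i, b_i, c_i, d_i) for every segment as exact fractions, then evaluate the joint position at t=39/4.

Δ: Δ0=1/2, Δ1=1/3, Δ2=-4, Δ3=5/2, Δ4=-1
row 1: diag=10, rhs=-1; c'=3/10, d'=-1/10
row 2: denom=10−3·3/10=91/10; d'=(-26−3·-1/10)/(91/10)=-257/91
row 3: denom=8−2·20/91=688/91; d'=(39−2·-257/91)/(688/91)=4063/688
row 4: denom=10−2·91/344=1629/172; d'=(-21−2·4063/688)/(1629/172)=-11287/3258
back: M4=-11287/3258
back: M3=4063/688−91/344·-11287/3258=11113/1629
back: M2=-257/91−20/91·11113/1629=-7043/1629
back: M1=-1/10−3/10·-7043/1629=650/543
M: M0=0, M1=650/543, M2=-7043/1629, M3=11113/1629, M4=-11287/3258, M5=0
seg 0: a=2, c=M0/2=0, d=(M1−M0)/(6·2)=325/3258, b=Δ0−h0·(2M0+M1)/6=329/3258
seg 1: a=3, c=M1/2=325/543, d=(M2−M1)/(6·3)=-8993/29322, b=Δ1−h1·(2M1+M2)/6=4229/3258
seg 2: a=4, c=M2/2=-7043/3258, d=(M3−M2)/(6·2)=1513/1629, b=Δ2−h2·(2M2+M3)/6=-5525/1629
seg 3: a=-4, c=M3/2=11113/3258, d=(M4−M3)/(6·2)=-11171/13032, b=Δ3−h3·(2M3+M4)/6=-485/543
seg 4: a=1, c=M4/2=-11287/6516, d=(M5−M4)/(6·3)=11287/58644, b=Δ4−h4·(2M4+M5)/6=8029/3258
t_q=39/4 → seg 4, τ=3/4; S=1+8029/3258·τ+-11287/6516·τ²+11287/58644·τ³=90593/46336

  seg 0: a=2 b=329/3258 c=0 d=325/3258
  seg 1: a=3 b=4229/3258 c=325/543 d=-8993/29322
  seg 2: a=4 b=-5525/1629 c=-7043/3258 d=1513/1629
  seg 3: a=-4 b=-485/543 c=11113/3258 d=-11171/13032
  seg 4: a=1 b=8029/3258 c=-11287/6516 d=11287/58644
S(39/4) = 90593/46336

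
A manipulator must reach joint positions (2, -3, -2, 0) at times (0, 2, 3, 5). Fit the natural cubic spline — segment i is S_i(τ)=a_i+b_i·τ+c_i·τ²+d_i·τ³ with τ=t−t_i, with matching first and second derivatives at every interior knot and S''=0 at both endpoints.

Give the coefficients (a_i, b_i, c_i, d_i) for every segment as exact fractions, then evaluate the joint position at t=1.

  seg 0: a=2 b=-37/10 c=0 d=3/10
  seg 1: a=-3 b=-1/10 c=9/5 d=-7/10
  seg 2: a=-2 b=7/5 c=-3/10 d=1/20
S(1) = -7/5

Δ: Δ0=-5/2, Δ1=1, Δ2=1
row 1: diag=6, rhs=21; c'=1/6, d'=7/2
row 2: denom=6−1·1/6=35/6; d'=(0−1·7/2)/(35/6)=-3/5
back: M2=-3/5
back: M1=7/2−1/6·-3/5=18/5
M: M0=0, M1=18/5, M2=-3/5, M3=0
seg 0: a=2, c=M0/2=0, d=(M1−M0)/(6·2)=3/10, b=Δ0−h0·(2M0+M1)/6=-37/10
seg 1: a=-3, c=M1/2=9/5, d=(M2−M1)/(6·1)=-7/10, b=Δ1−h1·(2M1+M2)/6=-1/10
seg 2: a=-2, c=M2/2=-3/10, d=(M3−M2)/(6·2)=1/20, b=Δ2−h2·(2M2+M3)/6=7/5
t_q=1 → seg 0, τ=1; S=2+-37/10·τ+0·τ²+3/10·τ³=-7/5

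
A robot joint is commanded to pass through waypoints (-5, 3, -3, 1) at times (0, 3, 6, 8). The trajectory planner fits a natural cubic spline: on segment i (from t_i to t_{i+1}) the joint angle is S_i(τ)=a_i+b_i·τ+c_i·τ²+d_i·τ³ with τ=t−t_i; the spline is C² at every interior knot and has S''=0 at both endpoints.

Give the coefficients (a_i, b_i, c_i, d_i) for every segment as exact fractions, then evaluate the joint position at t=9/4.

Δ: Δ0=8/3, Δ1=-2, Δ2=2
row 1: diag=12, rhs=-28; c'=1/4, d'=-7/3
row 2: denom=10−3·1/4=37/4; d'=(24−3·-7/3)/(37/4)=124/37
back: M2=124/37
back: M1=-7/3−1/4·124/37=-352/111
M: M0=0, M1=-352/111, M2=124/37, M3=0
seg 0: a=-5, c=M0/2=0, d=(M1−M0)/(6·3)=-176/999, b=Δ0−h0·(2M0+M1)/6=472/111
seg 1: a=3, c=M1/2=-176/111, d=(M2−M1)/(6·3)=362/999, b=Δ1−h1·(2M1+M2)/6=-56/111
seg 2: a=-3, c=M2/2=62/37, d=(M3−M2)/(6·2)=-31/111, b=Δ2−h2·(2M2+M3)/6=-26/111
t_q=9/4 → seg 0, τ=9/4; S=-5+472/111·τ+0·τ²+-176/999·τ³=379/148

  seg 0: a=-5 b=472/111 c=0 d=-176/999
  seg 1: a=3 b=-56/111 c=-176/111 d=362/999
  seg 2: a=-3 b=-26/111 c=62/37 d=-31/111
S(9/4) = 379/148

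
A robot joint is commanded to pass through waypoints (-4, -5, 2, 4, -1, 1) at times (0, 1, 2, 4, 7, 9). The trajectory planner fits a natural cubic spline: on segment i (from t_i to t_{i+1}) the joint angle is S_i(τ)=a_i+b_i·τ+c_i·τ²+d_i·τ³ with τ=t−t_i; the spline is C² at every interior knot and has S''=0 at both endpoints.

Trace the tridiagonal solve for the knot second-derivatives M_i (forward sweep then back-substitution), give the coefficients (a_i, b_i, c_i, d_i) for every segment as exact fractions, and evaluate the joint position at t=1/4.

  seg 0: a=-4 b=-19373/5799 c=0 d=13574/5799
  seg 1: a=-5 b=21349/5799 c=13574/1933 d=-21478/5799
  seg 2: a=2 b=38359/5799 c=-7904/1933 d=3716/5799
  seg 3: a=4 b=-11897/5799 c=-472/1933 d=240/1933
  seg 4: a=-1 b=-953/5799 c=1688/1933 d=-844/5799
S(1/4) = -296823/61856

Δ: Δ0=-1, Δ1=7, Δ2=1, Δ3=-5/3, Δ4=1
row 1: diag=4, rhs=48; c'=1/4, d'=12
row 2: denom=6−1·1/4=23/4; d'=(-36−1·12)/(23/4)=-192/23
row 3: denom=10−2·8/23=214/23; d'=(-16−2·-192/23)/(214/23)=8/107
row 4: denom=10−3·69/214=1933/214; d'=(16−3·8/107)/(1933/214)=3376/1933
back: M4=3376/1933
back: M3=8/107−69/214·3376/1933=-944/1933
back: M2=-192/23−8/23·-944/1933=-15808/1933
back: M1=12−1/4·-15808/1933=27148/1933
M: M0=0, M1=27148/1933, M2=-15808/1933, M3=-944/1933, M4=3376/1933, M5=0
seg 0: a=-4, c=M0/2=0, d=(M1−M0)/(6·1)=13574/5799, b=Δ0−h0·(2M0+M1)/6=-19373/5799
seg 1: a=-5, c=M1/2=13574/1933, d=(M2−M1)/(6·1)=-21478/5799, b=Δ1−h1·(2M1+M2)/6=21349/5799
seg 2: a=2, c=M2/2=-7904/1933, d=(M3−M2)/(6·2)=3716/5799, b=Δ2−h2·(2M2+M3)/6=38359/5799
seg 3: a=4, c=M3/2=-472/1933, d=(M4−M3)/(6·3)=240/1933, b=Δ3−h3·(2M3+M4)/6=-11897/5799
seg 4: a=-1, c=M4/2=1688/1933, d=(M5−M4)/(6·2)=-844/5799, b=Δ4−h4·(2M4+M5)/6=-953/5799
t_q=1/4 → seg 0, τ=1/4; S=-4+-19373/5799·τ+0·τ²+13574/5799·τ³=-296823/61856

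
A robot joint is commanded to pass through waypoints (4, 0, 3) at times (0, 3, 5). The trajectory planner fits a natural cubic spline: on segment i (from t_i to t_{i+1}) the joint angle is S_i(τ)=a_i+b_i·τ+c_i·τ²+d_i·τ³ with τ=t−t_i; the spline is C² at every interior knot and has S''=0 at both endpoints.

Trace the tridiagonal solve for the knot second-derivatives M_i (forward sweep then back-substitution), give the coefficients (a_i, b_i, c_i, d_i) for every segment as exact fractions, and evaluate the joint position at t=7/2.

  seg 0: a=4 b=-131/60 c=0 d=17/180
  seg 1: a=0 b=11/30 c=17/20 d=-17/120
S(7/2) = 121/320

Δ: Δ0=-4/3, Δ1=3/2
row 1: diag=10, rhs=17; c'=1/5, d'=17/10
back: M1=17/10
M: M0=0, M1=17/10, M2=0
seg 0: a=4, c=M0/2=0, d=(M1−M0)/(6·3)=17/180, b=Δ0−h0·(2M0+M1)/6=-131/60
seg 1: a=0, c=M1/2=17/20, d=(M2−M1)/(6·2)=-17/120, b=Δ1−h1·(2M1+M2)/6=11/30
t_q=7/2 → seg 1, τ=1/2; S=0+11/30·τ+17/20·τ²+-17/120·τ³=121/320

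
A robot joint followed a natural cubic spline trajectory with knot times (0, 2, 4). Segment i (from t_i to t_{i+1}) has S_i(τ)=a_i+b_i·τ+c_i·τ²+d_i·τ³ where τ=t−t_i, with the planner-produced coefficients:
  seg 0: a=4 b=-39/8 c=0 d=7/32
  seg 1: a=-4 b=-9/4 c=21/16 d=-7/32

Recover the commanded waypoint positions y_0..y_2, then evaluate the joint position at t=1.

y_0=4 y_1=-4 y_2=-5
S(1) = -21/32

y_0 = S_0(0) = a_0 = 4
y_1 = S_1(0) = a_1 = -4
y_2 = S_1(2) = -5
t_q=1 is in segment 0 (τ=1); S_0(τ)=-21/32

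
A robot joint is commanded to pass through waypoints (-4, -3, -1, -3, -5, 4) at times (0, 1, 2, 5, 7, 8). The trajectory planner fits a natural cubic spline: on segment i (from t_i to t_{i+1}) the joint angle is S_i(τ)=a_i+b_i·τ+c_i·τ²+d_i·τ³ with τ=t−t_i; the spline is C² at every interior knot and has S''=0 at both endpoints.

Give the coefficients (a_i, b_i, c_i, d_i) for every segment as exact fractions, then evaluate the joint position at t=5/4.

Δ: Δ0=1, Δ1=2, Δ2=-2/3, Δ3=-1, Δ4=9
row 1: diag=4, rhs=6; c'=1/4, d'=3/2
row 2: denom=8−1·1/4=31/4; d'=(-16−1·3/2)/(31/4)=-70/31
row 3: denom=10−3·12/31=274/31; d'=(-2−3·-70/31)/(274/31)=74/137
row 4: denom=6−2·31/137=760/137; d'=(60−2·74/137)/(760/137)=1009/95
back: M4=1009/95
back: M3=74/137−31/137·1009/95=-177/95
back: M2=-70/31−12/31·-177/95=-146/95
back: M1=3/2−1/4·-146/95=179/95
M: M0=0, M1=179/95, M2=-146/95, M3=-177/95, M4=1009/95, M5=0
seg 0: a=-4, c=M0/2=0, d=(M1−M0)/(6·1)=179/570, b=Δ0−h0·(2M0+M1)/6=391/570
seg 1: a=-3, c=M1/2=179/190, d=(M2−M1)/(6·1)=-65/114, b=Δ1−h1·(2M1+M2)/6=464/285
seg 2: a=-1, c=M2/2=-73/95, d=(M3−M2)/(6·3)=-31/1710, b=Δ2−h2·(2M2+M3)/6=1027/570
seg 3: a=-3, c=M3/2=-177/190, d=(M4−M3)/(6·2)=593/570, b=Δ3−h3·(2M3+M4)/6=-188/57
seg 4: a=-5, c=M4/2=1009/190, d=(M5−M4)/(6·1)=-1009/570, b=Δ4−h4·(2M4+M5)/6=1556/285
t_q=5/4 → seg 1, τ=1/4; S=-3+464/285·τ+179/190·τ²+-65/114·τ³=-30923/12160

  seg 0: a=-4 b=391/570 c=0 d=179/570
  seg 1: a=-3 b=464/285 c=179/190 d=-65/114
  seg 2: a=-1 b=1027/570 c=-73/95 d=-31/1710
  seg 3: a=-3 b=-188/57 c=-177/190 d=593/570
  seg 4: a=-5 b=1556/285 c=1009/190 d=-1009/570
S(5/4) = -30923/12160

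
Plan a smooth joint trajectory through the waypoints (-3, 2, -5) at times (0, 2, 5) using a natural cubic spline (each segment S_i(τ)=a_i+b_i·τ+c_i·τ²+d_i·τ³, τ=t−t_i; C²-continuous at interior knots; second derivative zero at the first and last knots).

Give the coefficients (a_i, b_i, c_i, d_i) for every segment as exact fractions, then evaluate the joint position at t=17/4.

Δ: Δ0=5/2, Δ1=-7/3
row 1: diag=10, rhs=-29; c'=3/10, d'=-29/10
back: M1=-29/10
M: M0=0, M1=-29/10, M2=0
seg 0: a=-3, c=M0/2=0, d=(M1−M0)/(6·2)=-29/120, b=Δ0−h0·(2M0+M1)/6=52/15
seg 1: a=2, c=M1/2=-29/20, d=(M2−M1)/(6·3)=29/180, b=Δ1−h1·(2M1+M2)/6=17/30
t_q=17/4 → seg 1, τ=9/4; S=2+17/30·τ+-29/20·τ²+29/180·τ³=-571/256

  seg 0: a=-3 b=52/15 c=0 d=-29/120
  seg 1: a=2 b=17/30 c=-29/20 d=29/180
S(17/4) = -571/256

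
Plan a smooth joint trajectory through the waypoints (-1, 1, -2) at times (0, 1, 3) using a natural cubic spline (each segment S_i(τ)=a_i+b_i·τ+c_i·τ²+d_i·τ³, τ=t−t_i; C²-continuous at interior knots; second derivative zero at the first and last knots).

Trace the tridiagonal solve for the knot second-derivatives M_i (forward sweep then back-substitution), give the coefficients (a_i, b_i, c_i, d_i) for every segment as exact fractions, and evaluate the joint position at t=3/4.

  seg 0: a=-1 b=31/12 c=0 d=-7/12
  seg 1: a=1 b=5/6 c=-7/4 d=7/24
S(3/4) = 177/256

Δ: Δ0=2, Δ1=-3/2
row 1: diag=6, rhs=-21; c'=1/3, d'=-7/2
back: M1=-7/2
M: M0=0, M1=-7/2, M2=0
seg 0: a=-1, c=M0/2=0, d=(M1−M0)/(6·1)=-7/12, b=Δ0−h0·(2M0+M1)/6=31/12
seg 1: a=1, c=M1/2=-7/4, d=(M2−M1)/(6·2)=7/24, b=Δ1−h1·(2M1+M2)/6=5/6
t_q=3/4 → seg 0, τ=3/4; S=-1+31/12·τ+0·τ²+-7/12·τ³=177/256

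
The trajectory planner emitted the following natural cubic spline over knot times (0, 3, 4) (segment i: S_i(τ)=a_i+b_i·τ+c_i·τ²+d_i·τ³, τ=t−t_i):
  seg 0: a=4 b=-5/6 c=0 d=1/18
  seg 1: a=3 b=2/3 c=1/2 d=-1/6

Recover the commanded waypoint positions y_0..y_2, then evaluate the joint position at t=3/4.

y_0=4 y_1=3 y_2=4
S(3/4) = 435/128

y_0 = S_0(0) = a_0 = 4
y_1 = S_1(0) = a_1 = 3
y_2 = S_1(1) = 4
t_q=3/4 is in segment 0 (τ=3/4); S_0(τ)=435/128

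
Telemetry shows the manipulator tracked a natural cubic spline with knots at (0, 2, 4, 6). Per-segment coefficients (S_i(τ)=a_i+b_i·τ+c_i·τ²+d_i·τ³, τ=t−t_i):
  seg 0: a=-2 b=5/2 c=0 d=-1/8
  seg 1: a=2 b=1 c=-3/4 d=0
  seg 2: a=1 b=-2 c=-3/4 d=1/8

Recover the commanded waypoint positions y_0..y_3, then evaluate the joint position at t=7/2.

y_0=-2 y_1=2 y_2=1 y_3=-5
S(7/2) = 29/16

y_0 = S_0(0) = a_0 = -2
y_1 = S_1(0) = a_1 = 2
y_2 = S_2(0) = a_2 = 1
y_3 = S_2(2) = -5
t_q=7/2 is in segment 1 (τ=3/2); S_1(τ)=29/16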